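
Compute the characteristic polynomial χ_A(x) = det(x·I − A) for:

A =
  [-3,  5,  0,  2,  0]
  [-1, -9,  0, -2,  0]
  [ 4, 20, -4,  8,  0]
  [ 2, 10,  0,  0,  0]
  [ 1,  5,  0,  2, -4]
x^5 + 20*x^4 + 160*x^3 + 640*x^2 + 1280*x + 1024

Expanding det(x·I − A) (e.g. by cofactor expansion or by noting that A is similar to its Jordan form J, which has the same characteristic polynomial as A) gives
  χ_A(x) = x^5 + 20*x^4 + 160*x^3 + 640*x^2 + 1280*x + 1024
which factors as (x + 4)^5. The eigenvalues (with algebraic multiplicities) are λ = -4 with multiplicity 5.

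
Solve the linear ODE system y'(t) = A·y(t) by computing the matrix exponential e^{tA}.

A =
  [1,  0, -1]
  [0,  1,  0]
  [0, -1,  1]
e^{tA} =
  [exp(t), t^2*exp(t)/2, -t*exp(t)]
  [0, exp(t), 0]
  [0, -t*exp(t), exp(t)]

Strategy: write A = P · J · P⁻¹ where J is a Jordan canonical form, so e^{tA} = P · e^{tJ} · P⁻¹, and e^{tJ} can be computed block-by-block.

A has Jordan form
J =
  [1, 1, 0]
  [0, 1, 1]
  [0, 0, 1]
(up to reordering of blocks).

Per-block formulas:
  For a 3×3 Jordan block J_3(1): exp(t · J_3(1)) = e^(1t)·(I + t·N + (t^2/2)·N^2), where N is the 3×3 nilpotent shift.

After assembling e^{tJ} and conjugating by P, we get:

e^{tA} =
  [exp(t), t^2*exp(t)/2, -t*exp(t)]
  [0, exp(t), 0]
  [0, -t*exp(t), exp(t)]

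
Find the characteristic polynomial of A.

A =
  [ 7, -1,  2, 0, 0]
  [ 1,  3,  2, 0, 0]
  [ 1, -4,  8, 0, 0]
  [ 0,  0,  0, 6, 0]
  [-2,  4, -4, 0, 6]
x^5 - 30*x^4 + 360*x^3 - 2160*x^2 + 6480*x - 7776

Expanding det(x·I − A) (e.g. by cofactor expansion or by noting that A is similar to its Jordan form J, which has the same characteristic polynomial as A) gives
  χ_A(x) = x^5 - 30*x^4 + 360*x^3 - 2160*x^2 + 6480*x - 7776
which factors as (x - 6)^5. The eigenvalues (with algebraic multiplicities) are λ = 6 with multiplicity 5.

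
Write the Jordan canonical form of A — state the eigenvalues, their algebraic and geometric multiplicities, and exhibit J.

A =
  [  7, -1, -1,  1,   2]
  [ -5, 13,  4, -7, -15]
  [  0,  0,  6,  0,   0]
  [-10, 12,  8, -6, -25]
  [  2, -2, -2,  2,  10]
J_3(6) ⊕ J_2(6)

The characteristic polynomial is
  det(x·I − A) = x^5 - 30*x^4 + 360*x^3 - 2160*x^2 + 6480*x - 7776 = (x - 6)^5

Eigenvalues and multiplicities (the geometric multiplicity of λ is n − rank(A − λI), which equals the number of Jordan blocks for λ):
  λ = 6: algebraic multiplicity = 5, geometric multiplicity = 2

Determining the block sizes for each eigenvalue:
  λ = 6: with am = 5 and gm = 2, the partition is not yet determined (e.g. several partitions of 5 into 2 parts exist). Let N = A − (6)·I. Computing rank(N^1) = 3, rank(N^2) = 1, rank(N^3) = 0; the number of blocks of size ≥ j is rank(N^{j−1}) − rank(N^j), giving [2, 2, 1]. So we have 1 block(s) of size 3, 1 block(s) of size 2 → block sizes [3, 2]

Assembling the blocks gives a Jordan form
J =
  [6, 1, 0, 0, 0]
  [0, 6, 1, 0, 0]
  [0, 0, 6, 0, 0]
  [0, 0, 0, 6, 1]
  [0, 0, 0, 0, 6]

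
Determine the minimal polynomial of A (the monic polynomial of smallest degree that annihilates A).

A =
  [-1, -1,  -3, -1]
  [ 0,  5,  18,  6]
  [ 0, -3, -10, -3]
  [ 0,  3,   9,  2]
x^2 + 2*x + 1

The characteristic polynomial is χ_A(x) = (x + 1)^4, so the eigenvalues are known. The minimal polynomial is
  m_A(x) = Π_λ (x − λ)^{k_λ}
where k_λ is the size of the *largest* Jordan block for λ (equivalently, the smallest k with (A − λI)^k v = 0 for every generalised eigenvector v of λ).

  λ = -1: largest Jordan block has size 2, contributing (x + 1)^2

So m_A(x) = (x + 1)^2 = x^2 + 2*x + 1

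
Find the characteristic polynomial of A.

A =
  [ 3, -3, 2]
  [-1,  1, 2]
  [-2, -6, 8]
x^3 - 12*x^2 + 48*x - 64

Expanding det(x·I − A) (e.g. by cofactor expansion or by noting that A is similar to its Jordan form J, which has the same characteristic polynomial as A) gives
  χ_A(x) = x^3 - 12*x^2 + 48*x - 64
which factors as (x - 4)^3. The eigenvalues (with algebraic multiplicities) are λ = 4 with multiplicity 3.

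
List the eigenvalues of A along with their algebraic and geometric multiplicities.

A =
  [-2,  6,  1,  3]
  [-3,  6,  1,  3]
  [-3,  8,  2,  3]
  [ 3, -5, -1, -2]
λ = 1: alg = 4, geom = 2

Step 1 — factor the characteristic polynomial to read off the algebraic multiplicities:
  χ_A(x) = (x - 1)^4

Step 2 — compute geometric multiplicities via the rank-nullity identity g(λ) = n − rank(A − λI):
  rank(A − (1)·I) = 2, so dim ker(A − (1)·I) = n − 2 = 2

Summary:
  λ = 1: algebraic multiplicity = 4, geometric multiplicity = 2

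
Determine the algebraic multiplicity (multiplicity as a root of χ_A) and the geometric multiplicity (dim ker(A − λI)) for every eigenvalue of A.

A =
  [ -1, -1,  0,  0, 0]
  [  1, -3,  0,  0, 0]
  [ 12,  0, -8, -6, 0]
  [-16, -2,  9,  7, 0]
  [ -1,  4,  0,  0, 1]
λ = -2: alg = 3, geom = 2; λ = 1: alg = 2, geom = 2

Step 1 — factor the characteristic polynomial to read off the algebraic multiplicities:
  χ_A(x) = (x - 1)^2*(x + 2)^3

Step 2 — compute geometric multiplicities via the rank-nullity identity g(λ) = n − rank(A − λI):
  rank(A − (-2)·I) = 3, so dim ker(A − (-2)·I) = n − 3 = 2
  rank(A − (1)·I) = 3, so dim ker(A − (1)·I) = n − 3 = 2

Summary:
  λ = -2: algebraic multiplicity = 3, geometric multiplicity = 2
  λ = 1: algebraic multiplicity = 2, geometric multiplicity = 2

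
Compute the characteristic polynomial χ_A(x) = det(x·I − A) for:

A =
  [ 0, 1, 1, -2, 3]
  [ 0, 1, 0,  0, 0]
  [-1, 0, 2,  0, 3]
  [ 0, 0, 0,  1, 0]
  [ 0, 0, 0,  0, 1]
x^5 - 5*x^4 + 10*x^3 - 10*x^2 + 5*x - 1

Expanding det(x·I − A) (e.g. by cofactor expansion or by noting that A is similar to its Jordan form J, which has the same characteristic polynomial as A) gives
  χ_A(x) = x^5 - 5*x^4 + 10*x^3 - 10*x^2 + 5*x - 1
which factors as (x - 1)^5. The eigenvalues (with algebraic multiplicities) are λ = 1 with multiplicity 5.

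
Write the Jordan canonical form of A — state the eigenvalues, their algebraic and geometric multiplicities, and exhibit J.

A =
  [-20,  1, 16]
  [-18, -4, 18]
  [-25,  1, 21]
J_2(-4) ⊕ J_1(5)

The characteristic polynomial is
  det(x·I − A) = x^3 + 3*x^2 - 24*x - 80 = (x - 5)*(x + 4)^2

Eigenvalues and multiplicities (the geometric multiplicity of λ is n − rank(A − λI), which equals the number of Jordan blocks for λ):
  λ = -4: algebraic multiplicity = 2, geometric multiplicity = 1
  λ = 5: algebraic multiplicity = 1, geometric multiplicity = 1

Determining the block sizes for each eigenvalue:
  λ = -4: one block (gm = 1), so the single block has size am = 2 → block sizes [2]
  λ = 5: one block (gm = 1), so the single block has size am = 1 → block sizes [1]

Assembling the blocks gives a Jordan form
J =
  [-4,  1, 0]
  [ 0, -4, 0]
  [ 0,  0, 5]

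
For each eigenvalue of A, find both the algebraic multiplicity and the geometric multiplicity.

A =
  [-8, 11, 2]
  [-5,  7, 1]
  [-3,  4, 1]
λ = 0: alg = 3, geom = 1

Step 1 — factor the characteristic polynomial to read off the algebraic multiplicities:
  χ_A(x) = x^3

Step 2 — compute geometric multiplicities via the rank-nullity identity g(λ) = n − rank(A − λI):
  rank(A − (0)·I) = 2, so dim ker(A − (0)·I) = n − 2 = 1

Summary:
  λ = 0: algebraic multiplicity = 3, geometric multiplicity = 1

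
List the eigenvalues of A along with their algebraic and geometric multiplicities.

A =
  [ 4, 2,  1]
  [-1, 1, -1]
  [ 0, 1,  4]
λ = 3: alg = 3, geom = 1

Step 1 — factor the characteristic polynomial to read off the algebraic multiplicities:
  χ_A(x) = (x - 3)^3

Step 2 — compute geometric multiplicities via the rank-nullity identity g(λ) = n − rank(A − λI):
  rank(A − (3)·I) = 2, so dim ker(A − (3)·I) = n − 2 = 1

Summary:
  λ = 3: algebraic multiplicity = 3, geometric multiplicity = 1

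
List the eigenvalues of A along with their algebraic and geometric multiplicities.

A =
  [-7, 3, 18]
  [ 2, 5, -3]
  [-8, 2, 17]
λ = 5: alg = 3, geom = 1

Step 1 — factor the characteristic polynomial to read off the algebraic multiplicities:
  χ_A(x) = (x - 5)^3

Step 2 — compute geometric multiplicities via the rank-nullity identity g(λ) = n − rank(A − λI):
  rank(A − (5)·I) = 2, so dim ker(A − (5)·I) = n − 2 = 1

Summary:
  λ = 5: algebraic multiplicity = 3, geometric multiplicity = 1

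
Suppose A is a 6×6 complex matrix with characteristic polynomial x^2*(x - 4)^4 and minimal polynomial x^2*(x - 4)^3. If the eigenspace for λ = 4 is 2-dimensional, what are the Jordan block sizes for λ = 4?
Block sizes for λ = 4: [3, 1]

Step 1 — from the characteristic polynomial, algebraic multiplicity of λ = 4 is 4. From dim ker(A − (4)·I) = 2, there are exactly 2 Jordan blocks for λ = 4.
Step 2 — from the minimal polynomial, the factor (x − 4)^3 tells us the largest block for λ = 4 has size 3.
Step 3 — with total size 4, 2 blocks, and largest block 3, the block sizes (in nonincreasing order) are [3, 1].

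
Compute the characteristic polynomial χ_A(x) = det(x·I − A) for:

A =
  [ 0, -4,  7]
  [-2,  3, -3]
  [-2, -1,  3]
x^3 - 6*x^2 + 12*x - 8

Expanding det(x·I − A) (e.g. by cofactor expansion or by noting that A is similar to its Jordan form J, which has the same characteristic polynomial as A) gives
  χ_A(x) = x^3 - 6*x^2 + 12*x - 8
which factors as (x - 2)^3. The eigenvalues (with algebraic multiplicities) are λ = 2 with multiplicity 3.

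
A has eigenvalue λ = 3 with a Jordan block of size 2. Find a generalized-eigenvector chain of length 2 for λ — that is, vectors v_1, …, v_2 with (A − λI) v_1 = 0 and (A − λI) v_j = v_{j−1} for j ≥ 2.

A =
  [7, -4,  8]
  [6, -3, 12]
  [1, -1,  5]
A Jordan chain for λ = 3 of length 2:
v_1 = (4, 6, 1)ᵀ
v_2 = (1, 0, 0)ᵀ

Let N = A − (3)·I. We want v_2 with N^2 v_2 = 0 but N^1 v_2 ≠ 0; then v_{j-1} := N · v_j for j = 2, …, 2.

Pick v_2 = (1, 0, 0)ᵀ.
Then v_1 = N · v_2 = (4, 6, 1)ᵀ.

Sanity check: (A − (3)·I) v_1 = (0, 0, 0)ᵀ = 0. ✓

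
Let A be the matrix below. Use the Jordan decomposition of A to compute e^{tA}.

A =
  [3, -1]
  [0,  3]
e^{tA} =
  [exp(3*t), -t*exp(3*t)]
  [0, exp(3*t)]

Strategy: write A = P · J · P⁻¹ where J is a Jordan canonical form, so e^{tA} = P · e^{tJ} · P⁻¹, and e^{tJ} can be computed block-by-block.

A has Jordan form
J =
  [3, 1]
  [0, 3]
(up to reordering of blocks).

Per-block formulas:
  For a 2×2 Jordan block J_2(3): exp(t · J_2(3)) = e^(3t)·(I + t·N), where N is the 2×2 nilpotent shift.

After assembling e^{tJ} and conjugating by P, we get:

e^{tA} =
  [exp(3*t), -t*exp(3*t)]
  [0, exp(3*t)]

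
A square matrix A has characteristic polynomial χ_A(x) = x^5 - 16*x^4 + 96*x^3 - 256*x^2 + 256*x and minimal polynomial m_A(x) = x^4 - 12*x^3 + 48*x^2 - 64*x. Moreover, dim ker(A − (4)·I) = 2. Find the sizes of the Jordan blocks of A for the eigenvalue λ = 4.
Block sizes for λ = 4: [3, 1]

Step 1 — from the characteristic polynomial, algebraic multiplicity of λ = 4 is 4. From dim ker(A − (4)·I) = 2, there are exactly 2 Jordan blocks for λ = 4.
Step 2 — from the minimal polynomial, the factor (x − 4)^3 tells us the largest block for λ = 4 has size 3.
Step 3 — with total size 4, 2 blocks, and largest block 3, the block sizes (in nonincreasing order) are [3, 1].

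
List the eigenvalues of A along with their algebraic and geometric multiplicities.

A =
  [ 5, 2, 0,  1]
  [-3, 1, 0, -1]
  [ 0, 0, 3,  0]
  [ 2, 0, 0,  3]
λ = 3: alg = 4, geom = 2

Step 1 — factor the characteristic polynomial to read off the algebraic multiplicities:
  χ_A(x) = (x - 3)^4

Step 2 — compute geometric multiplicities via the rank-nullity identity g(λ) = n − rank(A − λI):
  rank(A − (3)·I) = 2, so dim ker(A − (3)·I) = n − 2 = 2

Summary:
  λ = 3: algebraic multiplicity = 4, geometric multiplicity = 2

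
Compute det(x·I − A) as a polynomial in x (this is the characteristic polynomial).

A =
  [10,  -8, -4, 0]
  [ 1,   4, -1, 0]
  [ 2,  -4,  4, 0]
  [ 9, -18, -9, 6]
x^4 - 24*x^3 + 216*x^2 - 864*x + 1296

Expanding det(x·I − A) (e.g. by cofactor expansion or by noting that A is similar to its Jordan form J, which has the same characteristic polynomial as A) gives
  χ_A(x) = x^4 - 24*x^3 + 216*x^2 - 864*x + 1296
which factors as (x - 6)^4. The eigenvalues (with algebraic multiplicities) are λ = 6 with multiplicity 4.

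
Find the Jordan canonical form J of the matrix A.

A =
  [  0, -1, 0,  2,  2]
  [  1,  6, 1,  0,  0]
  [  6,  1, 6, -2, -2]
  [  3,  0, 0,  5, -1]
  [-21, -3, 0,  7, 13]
J_3(6) ⊕ J_2(6)

The characteristic polynomial is
  det(x·I − A) = x^5 - 30*x^4 + 360*x^3 - 2160*x^2 + 6480*x - 7776 = (x - 6)^5

Eigenvalues and multiplicities (the geometric multiplicity of λ is n − rank(A − λI), which equals the number of Jordan blocks for λ):
  λ = 6: algebraic multiplicity = 5, geometric multiplicity = 2

Determining the block sizes for each eigenvalue:
  λ = 6: with am = 5 and gm = 2, the partition is not yet determined (e.g. several partitions of 5 into 2 parts exist). Let N = A − (6)·I. Computing rank(N^1) = 3, rank(N^2) = 1, rank(N^3) = 0; the number of blocks of size ≥ j is rank(N^{j−1}) − rank(N^j), giving [2, 2, 1]. So we have 1 block(s) of size 3, 1 block(s) of size 2 → block sizes [3, 2]

Assembling the blocks gives a Jordan form
J =
  [6, 1, 0, 0, 0]
  [0, 6, 1, 0, 0]
  [0, 0, 6, 0, 0]
  [0, 0, 0, 6, 1]
  [0, 0, 0, 0, 6]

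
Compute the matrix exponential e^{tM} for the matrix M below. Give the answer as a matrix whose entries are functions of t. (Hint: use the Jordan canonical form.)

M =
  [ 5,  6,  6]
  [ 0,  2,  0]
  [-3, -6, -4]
e^{tM} =
  [2*exp(2*t) - exp(-t), 2*exp(2*t) - 2*exp(-t), 2*exp(2*t) - 2*exp(-t)]
  [0, exp(2*t), 0]
  [-exp(2*t) + exp(-t), -2*exp(2*t) + 2*exp(-t), -exp(2*t) + 2*exp(-t)]

Strategy: write M = P · J · P⁻¹ where J is a Jordan canonical form, so e^{tM} = P · e^{tJ} · P⁻¹, and e^{tJ} can be computed block-by-block.

M has Jordan form
J =
  [-1, 0, 0]
  [ 0, 2, 0]
  [ 0, 0, 2]
(up to reordering of blocks).

Per-block formulas:
  For a 1×1 block at λ = 2: exp(t · [2]) = [e^(2t)].
  For a 1×1 block at λ = -1: exp(t · [-1]) = [e^(-1t)].

After assembling e^{tJ} and conjugating by P, we get:

e^{tM} =
  [2*exp(2*t) - exp(-t), 2*exp(2*t) - 2*exp(-t), 2*exp(2*t) - 2*exp(-t)]
  [0, exp(2*t), 0]
  [-exp(2*t) + exp(-t), -2*exp(2*t) + 2*exp(-t), -exp(2*t) + 2*exp(-t)]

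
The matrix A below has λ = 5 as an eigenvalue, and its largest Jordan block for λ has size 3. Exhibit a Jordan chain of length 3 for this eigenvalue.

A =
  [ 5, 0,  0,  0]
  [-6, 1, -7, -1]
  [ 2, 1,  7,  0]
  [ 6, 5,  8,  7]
A Jordan chain for λ = 5 of length 3:
v_1 = (0, 4, -2, -2)ᵀ
v_2 = (0, -6, 2, 6)ᵀ
v_3 = (1, 0, 0, 0)ᵀ

Let N = A − (5)·I. We want v_3 with N^3 v_3 = 0 but N^2 v_3 ≠ 0; then v_{j-1} := N · v_j for j = 3, …, 2.

Pick v_3 = (1, 0, 0, 0)ᵀ.
Then v_2 = N · v_3 = (0, -6, 2, 6)ᵀ.
Then v_1 = N · v_2 = (0, 4, -2, -2)ᵀ.

Sanity check: (A − (5)·I) v_1 = (0, 0, 0, 0)ᵀ = 0. ✓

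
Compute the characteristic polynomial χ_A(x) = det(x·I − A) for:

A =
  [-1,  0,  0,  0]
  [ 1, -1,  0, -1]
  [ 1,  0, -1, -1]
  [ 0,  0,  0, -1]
x^4 + 4*x^3 + 6*x^2 + 4*x + 1

Expanding det(x·I − A) (e.g. by cofactor expansion or by noting that A is similar to its Jordan form J, which has the same characteristic polynomial as A) gives
  χ_A(x) = x^4 + 4*x^3 + 6*x^2 + 4*x + 1
which factors as (x + 1)^4. The eigenvalues (with algebraic multiplicities) are λ = -1 with multiplicity 4.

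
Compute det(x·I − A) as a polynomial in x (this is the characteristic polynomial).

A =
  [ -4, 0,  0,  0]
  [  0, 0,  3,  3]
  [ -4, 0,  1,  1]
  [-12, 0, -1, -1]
x^4 + 4*x^3

Expanding det(x·I − A) (e.g. by cofactor expansion or by noting that A is similar to its Jordan form J, which has the same characteristic polynomial as A) gives
  χ_A(x) = x^4 + 4*x^3
which factors as x^3*(x + 4). The eigenvalues (with algebraic multiplicities) are λ = -4 with multiplicity 1, λ = 0 with multiplicity 3.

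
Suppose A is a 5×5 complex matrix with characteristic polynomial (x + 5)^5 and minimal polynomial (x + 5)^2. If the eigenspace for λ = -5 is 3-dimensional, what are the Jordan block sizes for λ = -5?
Block sizes for λ = -5: [2, 2, 1]

Step 1 — from the characteristic polynomial, algebraic multiplicity of λ = -5 is 5. From dim ker(A − (-5)·I) = 3, there are exactly 3 Jordan blocks for λ = -5.
Step 2 — from the minimal polynomial, the factor (x + 5)^2 tells us the largest block for λ = -5 has size 2.
Step 3 — with total size 5, 3 blocks, and largest block 2, the block sizes (in nonincreasing order) are [2, 2, 1].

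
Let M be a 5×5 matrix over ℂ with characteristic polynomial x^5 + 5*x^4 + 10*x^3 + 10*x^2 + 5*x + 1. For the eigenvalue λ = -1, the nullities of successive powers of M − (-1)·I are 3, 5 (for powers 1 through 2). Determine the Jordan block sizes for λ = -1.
Block sizes for λ = -1: [2, 2, 1]

From the dimensions of kernels of powers, the number of Jordan blocks of size at least j is d_j − d_{j−1} where d_j = dim ker(N^j) (with d_0 = 0). Computing the differences gives [3, 2].
The number of blocks of size exactly k is (#blocks of size ≥ k) − (#blocks of size ≥ k + 1), so the partition is: 1 block(s) of size 1, 2 block(s) of size 2.
In nonincreasing order the block sizes are [2, 2, 1].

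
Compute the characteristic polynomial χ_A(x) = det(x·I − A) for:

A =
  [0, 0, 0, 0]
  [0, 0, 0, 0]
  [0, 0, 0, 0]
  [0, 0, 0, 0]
x^4

Expanding det(x·I − A) (e.g. by cofactor expansion or by noting that A is similar to its Jordan form J, which has the same characteristic polynomial as A) gives
  χ_A(x) = x^4
which factors as x^4. The eigenvalues (with algebraic multiplicities) are λ = 0 with multiplicity 4.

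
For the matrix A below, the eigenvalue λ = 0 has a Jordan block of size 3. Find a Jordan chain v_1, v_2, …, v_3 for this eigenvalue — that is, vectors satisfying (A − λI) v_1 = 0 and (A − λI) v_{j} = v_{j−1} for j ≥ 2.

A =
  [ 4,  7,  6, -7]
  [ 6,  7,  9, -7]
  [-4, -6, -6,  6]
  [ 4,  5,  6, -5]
A Jordan chain for λ = 0 of length 3:
v_1 = (6, 2, -4, 2)ᵀ
v_2 = (4, 6, -4, 4)ᵀ
v_3 = (1, 0, 0, 0)ᵀ

Let N = A − (0)·I. We want v_3 with N^3 v_3 = 0 but N^2 v_3 ≠ 0; then v_{j-1} := N · v_j for j = 3, …, 2.

Pick v_3 = (1, 0, 0, 0)ᵀ.
Then v_2 = N · v_3 = (4, 6, -4, 4)ᵀ.
Then v_1 = N · v_2 = (6, 2, -4, 2)ᵀ.

Sanity check: (A − (0)·I) v_1 = (0, 0, 0, 0)ᵀ = 0. ✓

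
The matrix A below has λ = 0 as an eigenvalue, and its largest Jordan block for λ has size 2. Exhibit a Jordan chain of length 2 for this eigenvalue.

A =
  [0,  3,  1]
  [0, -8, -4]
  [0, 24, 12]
A Jordan chain for λ = 0 of length 2:
v_1 = (1, 0, 0)ᵀ
v_2 = (0, 1, -2)ᵀ

Let N = A − (0)·I. We want v_2 with N^2 v_2 = 0 but N^1 v_2 ≠ 0; then v_{j-1} := N · v_j for j = 2, …, 2.

Pick v_2 = (0, 1, -2)ᵀ.
Then v_1 = N · v_2 = (1, 0, 0)ᵀ.

Sanity check: (A − (0)·I) v_1 = (0, 0, 0)ᵀ = 0. ✓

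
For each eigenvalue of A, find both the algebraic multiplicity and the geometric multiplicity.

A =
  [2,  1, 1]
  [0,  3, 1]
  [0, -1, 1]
λ = 2: alg = 3, geom = 2

Step 1 — factor the characteristic polynomial to read off the algebraic multiplicities:
  χ_A(x) = (x - 2)^3

Step 2 — compute geometric multiplicities via the rank-nullity identity g(λ) = n − rank(A − λI):
  rank(A − (2)·I) = 1, so dim ker(A − (2)·I) = n − 1 = 2

Summary:
  λ = 2: algebraic multiplicity = 3, geometric multiplicity = 2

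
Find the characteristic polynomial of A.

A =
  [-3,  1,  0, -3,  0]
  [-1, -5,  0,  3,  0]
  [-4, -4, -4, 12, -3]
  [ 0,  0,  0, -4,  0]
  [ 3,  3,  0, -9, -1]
x^5 + 17*x^4 + 112*x^3 + 352*x^2 + 512*x + 256

Expanding det(x·I − A) (e.g. by cofactor expansion or by noting that A is similar to its Jordan form J, which has the same characteristic polynomial as A) gives
  χ_A(x) = x^5 + 17*x^4 + 112*x^3 + 352*x^2 + 512*x + 256
which factors as (x + 1)*(x + 4)^4. The eigenvalues (with algebraic multiplicities) are λ = -4 with multiplicity 4, λ = -1 with multiplicity 1.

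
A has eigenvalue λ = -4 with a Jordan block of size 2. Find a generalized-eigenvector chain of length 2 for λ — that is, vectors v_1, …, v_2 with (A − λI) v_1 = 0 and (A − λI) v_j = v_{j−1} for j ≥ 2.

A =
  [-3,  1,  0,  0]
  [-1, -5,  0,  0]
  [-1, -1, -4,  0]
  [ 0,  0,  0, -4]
A Jordan chain for λ = -4 of length 2:
v_1 = (1, -1, -1, 0)ᵀ
v_2 = (1, 0, 0, 0)ᵀ

Let N = A − (-4)·I. We want v_2 with N^2 v_2 = 0 but N^1 v_2 ≠ 0; then v_{j-1} := N · v_j for j = 2, …, 2.

Pick v_2 = (1, 0, 0, 0)ᵀ.
Then v_1 = N · v_2 = (1, -1, -1, 0)ᵀ.

Sanity check: (A − (-4)·I) v_1 = (0, 0, 0, 0)ᵀ = 0. ✓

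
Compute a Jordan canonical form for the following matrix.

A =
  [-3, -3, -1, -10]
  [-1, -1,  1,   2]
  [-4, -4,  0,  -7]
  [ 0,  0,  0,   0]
J_1(-4) ⊕ J_3(0)

The characteristic polynomial is
  det(x·I − A) = x^4 + 4*x^3 = x^3*(x + 4)

Eigenvalues and multiplicities (the geometric multiplicity of λ is n − rank(A − λI), which equals the number of Jordan blocks for λ):
  λ = -4: algebraic multiplicity = 1, geometric multiplicity = 1
  λ = 0: algebraic multiplicity = 3, geometric multiplicity = 1

Determining the block sizes for each eigenvalue:
  λ = -4: one block (gm = 1), so the single block has size am = 1 → block sizes [1]
  λ = 0: one block (gm = 1), so the single block has size am = 3 → block sizes [3]

Assembling the blocks gives a Jordan form
J =
  [-4, 0, 0, 0]
  [ 0, 0, 1, 0]
  [ 0, 0, 0, 1]
  [ 0, 0, 0, 0]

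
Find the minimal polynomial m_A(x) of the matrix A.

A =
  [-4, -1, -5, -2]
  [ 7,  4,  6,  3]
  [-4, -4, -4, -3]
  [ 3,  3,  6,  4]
x^4 - 6*x^2 + 8*x - 3

The characteristic polynomial is χ_A(x) = (x - 1)^3*(x + 3), so the eigenvalues are known. The minimal polynomial is
  m_A(x) = Π_λ (x − λ)^{k_λ}
where k_λ is the size of the *largest* Jordan block for λ (equivalently, the smallest k with (A − λI)^k v = 0 for every generalised eigenvector v of λ).

  λ = -3: largest Jordan block has size 1, contributing (x + 3)
  λ = 1: largest Jordan block has size 3, contributing (x − 1)^3

So m_A(x) = (x - 1)^3*(x + 3) = x^4 - 6*x^2 + 8*x - 3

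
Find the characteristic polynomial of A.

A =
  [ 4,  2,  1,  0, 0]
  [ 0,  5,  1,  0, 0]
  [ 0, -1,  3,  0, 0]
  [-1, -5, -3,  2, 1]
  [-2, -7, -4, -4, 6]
x^5 - 20*x^4 + 160*x^3 - 640*x^2 + 1280*x - 1024

Expanding det(x·I − A) (e.g. by cofactor expansion or by noting that A is similar to its Jordan form J, which has the same characteristic polynomial as A) gives
  χ_A(x) = x^5 - 20*x^4 + 160*x^3 - 640*x^2 + 1280*x - 1024
which factors as (x - 4)^5. The eigenvalues (with algebraic multiplicities) are λ = 4 with multiplicity 5.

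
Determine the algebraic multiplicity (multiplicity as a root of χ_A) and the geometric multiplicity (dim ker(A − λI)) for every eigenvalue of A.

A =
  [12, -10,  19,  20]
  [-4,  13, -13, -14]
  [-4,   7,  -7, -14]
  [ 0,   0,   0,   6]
λ = 6: alg = 4, geom = 2

Step 1 — factor the characteristic polynomial to read off the algebraic multiplicities:
  χ_A(x) = (x - 6)^4

Step 2 — compute geometric multiplicities via the rank-nullity identity g(λ) = n − rank(A − λI):
  rank(A − (6)·I) = 2, so dim ker(A − (6)·I) = n − 2 = 2

Summary:
  λ = 6: algebraic multiplicity = 4, geometric multiplicity = 2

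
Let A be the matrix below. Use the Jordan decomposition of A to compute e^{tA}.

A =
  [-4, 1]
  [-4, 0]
e^{tA} =
  [-2*t*exp(-2*t) + exp(-2*t), t*exp(-2*t)]
  [-4*t*exp(-2*t), 2*t*exp(-2*t) + exp(-2*t)]

Strategy: write A = P · J · P⁻¹ where J is a Jordan canonical form, so e^{tA} = P · e^{tJ} · P⁻¹, and e^{tJ} can be computed block-by-block.

A has Jordan form
J =
  [-2,  1]
  [ 0, -2]
(up to reordering of blocks).

Per-block formulas:
  For a 2×2 Jordan block J_2(-2): exp(t · J_2(-2)) = e^(-2t)·(I + t·N), where N is the 2×2 nilpotent shift.

After assembling e^{tJ} and conjugating by P, we get:

e^{tA} =
  [-2*t*exp(-2*t) + exp(-2*t), t*exp(-2*t)]
  [-4*t*exp(-2*t), 2*t*exp(-2*t) + exp(-2*t)]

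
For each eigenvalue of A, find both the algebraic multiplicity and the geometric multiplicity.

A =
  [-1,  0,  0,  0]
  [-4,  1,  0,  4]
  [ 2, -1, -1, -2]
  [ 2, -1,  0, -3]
λ = -1: alg = 4, geom = 3

Step 1 — factor the characteristic polynomial to read off the algebraic multiplicities:
  χ_A(x) = (x + 1)^4

Step 2 — compute geometric multiplicities via the rank-nullity identity g(λ) = n − rank(A − λI):
  rank(A − (-1)·I) = 1, so dim ker(A − (-1)·I) = n − 1 = 3

Summary:
  λ = -1: algebraic multiplicity = 4, geometric multiplicity = 3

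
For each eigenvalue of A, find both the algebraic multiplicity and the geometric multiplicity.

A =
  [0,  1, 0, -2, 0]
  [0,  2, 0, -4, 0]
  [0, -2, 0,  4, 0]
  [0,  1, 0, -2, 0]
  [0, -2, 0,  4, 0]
λ = 0: alg = 5, geom = 4

Step 1 — factor the characteristic polynomial to read off the algebraic multiplicities:
  χ_A(x) = x^5

Step 2 — compute geometric multiplicities via the rank-nullity identity g(λ) = n − rank(A − λI):
  rank(A − (0)·I) = 1, so dim ker(A − (0)·I) = n − 1 = 4

Summary:
  λ = 0: algebraic multiplicity = 5, geometric multiplicity = 4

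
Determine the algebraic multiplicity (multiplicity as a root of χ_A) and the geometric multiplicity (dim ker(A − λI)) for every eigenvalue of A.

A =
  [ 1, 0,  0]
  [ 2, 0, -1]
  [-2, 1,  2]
λ = 1: alg = 3, geom = 2

Step 1 — factor the characteristic polynomial to read off the algebraic multiplicities:
  χ_A(x) = (x - 1)^3

Step 2 — compute geometric multiplicities via the rank-nullity identity g(λ) = n − rank(A − λI):
  rank(A − (1)·I) = 1, so dim ker(A − (1)·I) = n − 1 = 2

Summary:
  λ = 1: algebraic multiplicity = 3, geometric multiplicity = 2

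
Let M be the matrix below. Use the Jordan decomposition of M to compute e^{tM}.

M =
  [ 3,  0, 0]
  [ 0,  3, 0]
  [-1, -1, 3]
e^{tM} =
  [exp(3*t), 0, 0]
  [0, exp(3*t), 0]
  [-t*exp(3*t), -t*exp(3*t), exp(3*t)]

Strategy: write M = P · J · P⁻¹ where J is a Jordan canonical form, so e^{tM} = P · e^{tJ} · P⁻¹, and e^{tJ} can be computed block-by-block.

M has Jordan form
J =
  [3, 1, 0]
  [0, 3, 0]
  [0, 0, 3]
(up to reordering of blocks).

Per-block formulas:
  For a 1×1 block at λ = 3: exp(t · [3]) = [e^(3t)].
  For a 2×2 Jordan block J_2(3): exp(t · J_2(3)) = e^(3t)·(I + t·N), where N is the 2×2 nilpotent shift.

After assembling e^{tJ} and conjugating by P, we get:

e^{tM} =
  [exp(3*t), 0, 0]
  [0, exp(3*t), 0]
  [-t*exp(3*t), -t*exp(3*t), exp(3*t)]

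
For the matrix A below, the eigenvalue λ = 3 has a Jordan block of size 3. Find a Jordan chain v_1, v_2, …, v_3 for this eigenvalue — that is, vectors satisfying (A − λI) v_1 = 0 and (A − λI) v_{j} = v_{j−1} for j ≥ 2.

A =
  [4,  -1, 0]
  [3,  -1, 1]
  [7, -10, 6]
A Jordan chain for λ = 3 of length 3:
v_1 = (-2, -2, -2)ᵀ
v_2 = (1, 3, 7)ᵀ
v_3 = (1, 0, 0)ᵀ

Let N = A − (3)·I. We want v_3 with N^3 v_3 = 0 but N^2 v_3 ≠ 0; then v_{j-1} := N · v_j for j = 3, …, 2.

Pick v_3 = (1, 0, 0)ᵀ.
Then v_2 = N · v_3 = (1, 3, 7)ᵀ.
Then v_1 = N · v_2 = (-2, -2, -2)ᵀ.

Sanity check: (A − (3)·I) v_1 = (0, 0, 0)ᵀ = 0. ✓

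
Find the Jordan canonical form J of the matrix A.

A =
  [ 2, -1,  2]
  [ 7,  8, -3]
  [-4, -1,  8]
J_3(6)

The characteristic polynomial is
  det(x·I − A) = x^3 - 18*x^2 + 108*x - 216 = (x - 6)^3

Eigenvalues and multiplicities (the geometric multiplicity of λ is n − rank(A − λI), which equals the number of Jordan blocks for λ):
  λ = 6: algebraic multiplicity = 3, geometric multiplicity = 1

Determining the block sizes for each eigenvalue:
  λ = 6: one block (gm = 1), so the single block has size am = 3 → block sizes [3]

Assembling the blocks gives a Jordan form
J =
  [6, 1, 0]
  [0, 6, 1]
  [0, 0, 6]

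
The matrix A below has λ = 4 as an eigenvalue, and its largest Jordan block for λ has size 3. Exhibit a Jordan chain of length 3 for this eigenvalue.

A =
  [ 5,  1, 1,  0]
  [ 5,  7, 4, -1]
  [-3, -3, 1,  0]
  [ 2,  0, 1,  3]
A Jordan chain for λ = 4 of length 3:
v_1 = (3, 6, -9, -3)ᵀ
v_2 = (1, 5, -3, 2)ᵀ
v_3 = (1, 0, 0, 0)ᵀ

Let N = A − (4)·I. We want v_3 with N^3 v_3 = 0 but N^2 v_3 ≠ 0; then v_{j-1} := N · v_j for j = 3, …, 2.

Pick v_3 = (1, 0, 0, 0)ᵀ.
Then v_2 = N · v_3 = (1, 5, -3, 2)ᵀ.
Then v_1 = N · v_2 = (3, 6, -9, -3)ᵀ.

Sanity check: (A − (4)·I) v_1 = (0, 0, 0, 0)ᵀ = 0. ✓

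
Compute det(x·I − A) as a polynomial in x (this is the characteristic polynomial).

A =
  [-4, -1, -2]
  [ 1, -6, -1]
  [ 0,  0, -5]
x^3 + 15*x^2 + 75*x + 125

Expanding det(x·I − A) (e.g. by cofactor expansion or by noting that A is similar to its Jordan form J, which has the same characteristic polynomial as A) gives
  χ_A(x) = x^3 + 15*x^2 + 75*x + 125
which factors as (x + 5)^3. The eigenvalues (with algebraic multiplicities) are λ = -5 with multiplicity 3.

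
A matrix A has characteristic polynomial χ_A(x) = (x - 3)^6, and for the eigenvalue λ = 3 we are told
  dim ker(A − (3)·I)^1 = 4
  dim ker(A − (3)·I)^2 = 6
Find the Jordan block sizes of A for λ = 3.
Block sizes for λ = 3: [2, 2, 1, 1]

From the dimensions of kernels of powers, the number of Jordan blocks of size at least j is d_j − d_{j−1} where d_j = dim ker(N^j) (with d_0 = 0). Computing the differences gives [4, 2].
The number of blocks of size exactly k is (#blocks of size ≥ k) − (#blocks of size ≥ k + 1), so the partition is: 2 block(s) of size 1, 2 block(s) of size 2.
In nonincreasing order the block sizes are [2, 2, 1, 1].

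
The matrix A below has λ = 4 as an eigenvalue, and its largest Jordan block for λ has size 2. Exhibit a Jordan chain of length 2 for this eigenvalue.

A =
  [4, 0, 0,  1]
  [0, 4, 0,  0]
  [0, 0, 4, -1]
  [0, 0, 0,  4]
A Jordan chain for λ = 4 of length 2:
v_1 = (1, 0, -1, 0)ᵀ
v_2 = (0, 0, 0, 1)ᵀ

Let N = A − (4)·I. We want v_2 with N^2 v_2 = 0 but N^1 v_2 ≠ 0; then v_{j-1} := N · v_j for j = 2, …, 2.

Pick v_2 = (0, 0, 0, 1)ᵀ.
Then v_1 = N · v_2 = (1, 0, -1, 0)ᵀ.

Sanity check: (A − (4)·I) v_1 = (0, 0, 0, 0)ᵀ = 0. ✓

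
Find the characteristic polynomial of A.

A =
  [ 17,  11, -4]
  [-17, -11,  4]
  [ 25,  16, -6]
x^3

Expanding det(x·I − A) (e.g. by cofactor expansion or by noting that A is similar to its Jordan form J, which has the same characteristic polynomial as A) gives
  χ_A(x) = x^3
which factors as x^3. The eigenvalues (with algebraic multiplicities) are λ = 0 with multiplicity 3.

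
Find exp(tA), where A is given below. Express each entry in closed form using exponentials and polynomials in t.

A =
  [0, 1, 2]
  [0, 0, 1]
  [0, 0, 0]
e^{tA} =
  [1, t, t^2/2 + 2*t]
  [0, 1, t]
  [0, 0, 1]

Strategy: write A = P · J · P⁻¹ where J is a Jordan canonical form, so e^{tA} = P · e^{tJ} · P⁻¹, and e^{tJ} can be computed block-by-block.

A has Jordan form
J =
  [0, 1, 0]
  [0, 0, 1]
  [0, 0, 0]
(up to reordering of blocks).

Per-block formulas:
  For a 3×3 Jordan block J_3(0): exp(t · J_3(0)) = e^(0t)·(I + t·N + (t^2/2)·N^2), where N is the 3×3 nilpotent shift.

After assembling e^{tJ} and conjugating by P, we get:

e^{tA} =
  [1, t, t^2/2 + 2*t]
  [0, 1, t]
  [0, 0, 1]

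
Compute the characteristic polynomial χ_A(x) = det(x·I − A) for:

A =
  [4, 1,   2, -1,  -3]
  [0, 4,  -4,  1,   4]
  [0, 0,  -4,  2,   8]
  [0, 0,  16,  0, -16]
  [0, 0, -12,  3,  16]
x^5 - 20*x^4 + 160*x^3 - 640*x^2 + 1280*x - 1024

Expanding det(x·I − A) (e.g. by cofactor expansion or by noting that A is similar to its Jordan form J, which has the same characteristic polynomial as A) gives
  χ_A(x) = x^5 - 20*x^4 + 160*x^3 - 640*x^2 + 1280*x - 1024
which factors as (x - 4)^5. The eigenvalues (with algebraic multiplicities) are λ = 4 with multiplicity 5.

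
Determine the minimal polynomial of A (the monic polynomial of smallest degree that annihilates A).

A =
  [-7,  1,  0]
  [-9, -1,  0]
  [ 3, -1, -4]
x^2 + 8*x + 16

The characteristic polynomial is χ_A(x) = (x + 4)^3, so the eigenvalues are known. The minimal polynomial is
  m_A(x) = Π_λ (x − λ)^{k_λ}
where k_λ is the size of the *largest* Jordan block for λ (equivalently, the smallest k with (A − λI)^k v = 0 for every generalised eigenvector v of λ).

  λ = -4: largest Jordan block has size 2, contributing (x + 4)^2

So m_A(x) = (x + 4)^2 = x^2 + 8*x + 16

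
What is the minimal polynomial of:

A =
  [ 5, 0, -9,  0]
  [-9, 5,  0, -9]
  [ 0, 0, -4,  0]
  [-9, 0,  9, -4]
x^2 - x - 20

The characteristic polynomial is χ_A(x) = (x - 5)^2*(x + 4)^2, so the eigenvalues are known. The minimal polynomial is
  m_A(x) = Π_λ (x − λ)^{k_λ}
where k_λ is the size of the *largest* Jordan block for λ (equivalently, the smallest k with (A − λI)^k v = 0 for every generalised eigenvector v of λ).

  λ = -4: largest Jordan block has size 1, contributing (x + 4)
  λ = 5: largest Jordan block has size 1, contributing (x − 5)

So m_A(x) = (x - 5)*(x + 4) = x^2 - x - 20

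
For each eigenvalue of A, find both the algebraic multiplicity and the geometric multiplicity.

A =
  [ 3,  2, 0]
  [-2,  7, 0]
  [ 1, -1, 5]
λ = 5: alg = 3, geom = 2

Step 1 — factor the characteristic polynomial to read off the algebraic multiplicities:
  χ_A(x) = (x - 5)^3

Step 2 — compute geometric multiplicities via the rank-nullity identity g(λ) = n − rank(A − λI):
  rank(A − (5)·I) = 1, so dim ker(A − (5)·I) = n − 1 = 2

Summary:
  λ = 5: algebraic multiplicity = 3, geometric multiplicity = 2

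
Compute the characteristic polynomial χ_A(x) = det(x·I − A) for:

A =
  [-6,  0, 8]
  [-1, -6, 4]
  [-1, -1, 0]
x^3 + 12*x^2 + 48*x + 64

Expanding det(x·I − A) (e.g. by cofactor expansion or by noting that A is similar to its Jordan form J, which has the same characteristic polynomial as A) gives
  χ_A(x) = x^3 + 12*x^2 + 48*x + 64
which factors as (x + 4)^3. The eigenvalues (with algebraic multiplicities) are λ = -4 with multiplicity 3.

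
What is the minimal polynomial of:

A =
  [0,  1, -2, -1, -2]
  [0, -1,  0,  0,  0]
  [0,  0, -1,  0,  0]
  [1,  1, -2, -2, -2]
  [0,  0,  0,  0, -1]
x^2 + 2*x + 1

The characteristic polynomial is χ_A(x) = (x + 1)^5, so the eigenvalues are known. The minimal polynomial is
  m_A(x) = Π_λ (x − λ)^{k_λ}
where k_λ is the size of the *largest* Jordan block for λ (equivalently, the smallest k with (A − λI)^k v = 0 for every generalised eigenvector v of λ).

  λ = -1: largest Jordan block has size 2, contributing (x + 1)^2

So m_A(x) = (x + 1)^2 = x^2 + 2*x + 1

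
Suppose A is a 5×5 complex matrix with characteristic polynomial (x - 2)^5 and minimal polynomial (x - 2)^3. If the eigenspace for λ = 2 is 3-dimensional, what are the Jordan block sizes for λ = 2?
Block sizes for λ = 2: [3, 1, 1]

Step 1 — from the characteristic polynomial, algebraic multiplicity of λ = 2 is 5. From dim ker(A − (2)·I) = 3, there are exactly 3 Jordan blocks for λ = 2.
Step 2 — from the minimal polynomial, the factor (x − 2)^3 tells us the largest block for λ = 2 has size 3.
Step 3 — with total size 5, 3 blocks, and largest block 3, the block sizes (in nonincreasing order) are [3, 1, 1].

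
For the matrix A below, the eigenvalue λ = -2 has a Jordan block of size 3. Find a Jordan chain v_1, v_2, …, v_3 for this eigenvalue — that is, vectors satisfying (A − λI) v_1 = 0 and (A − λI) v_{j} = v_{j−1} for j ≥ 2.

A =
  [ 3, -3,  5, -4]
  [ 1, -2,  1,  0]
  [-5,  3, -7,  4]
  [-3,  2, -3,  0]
A Jordan chain for λ = -2 of length 3:
v_1 = (1, 0, -1, 0)ᵀ
v_2 = (2, 1, -2, -1)ᵀ
v_3 = (1, 1, 0, 0)ᵀ

Let N = A − (-2)·I. We want v_3 with N^3 v_3 = 0 but N^2 v_3 ≠ 0; then v_{j-1} := N · v_j for j = 3, …, 2.

Pick v_3 = (1, 1, 0, 0)ᵀ.
Then v_2 = N · v_3 = (2, 1, -2, -1)ᵀ.
Then v_1 = N · v_2 = (1, 0, -1, 0)ᵀ.

Sanity check: (A − (-2)·I) v_1 = (0, 0, 0, 0)ᵀ = 0. ✓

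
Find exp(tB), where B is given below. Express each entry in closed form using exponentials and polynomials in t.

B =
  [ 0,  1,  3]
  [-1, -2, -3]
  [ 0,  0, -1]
e^{tB} =
  [t*exp(-t) + exp(-t), t*exp(-t), 3*t*exp(-t)]
  [-t*exp(-t), -t*exp(-t) + exp(-t), -3*t*exp(-t)]
  [0, 0, exp(-t)]

Strategy: write B = P · J · P⁻¹ where J is a Jordan canonical form, so e^{tB} = P · e^{tJ} · P⁻¹, and e^{tJ} can be computed block-by-block.

B has Jordan form
J =
  [-1,  1,  0]
  [ 0, -1,  0]
  [ 0,  0, -1]
(up to reordering of blocks).

Per-block formulas:
  For a 2×2 Jordan block J_2(-1): exp(t · J_2(-1)) = e^(-1t)·(I + t·N), where N is the 2×2 nilpotent shift.
  For a 1×1 block at λ = -1: exp(t · [-1]) = [e^(-1t)].

After assembling e^{tJ} and conjugating by P, we get:

e^{tB} =
  [t*exp(-t) + exp(-t), t*exp(-t), 3*t*exp(-t)]
  [-t*exp(-t), -t*exp(-t) + exp(-t), -3*t*exp(-t)]
  [0, 0, exp(-t)]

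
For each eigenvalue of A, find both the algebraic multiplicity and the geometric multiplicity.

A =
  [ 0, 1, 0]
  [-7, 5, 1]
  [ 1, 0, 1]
λ = 2: alg = 3, geom = 1

Step 1 — factor the characteristic polynomial to read off the algebraic multiplicities:
  χ_A(x) = (x - 2)^3

Step 2 — compute geometric multiplicities via the rank-nullity identity g(λ) = n − rank(A − λI):
  rank(A − (2)·I) = 2, so dim ker(A − (2)·I) = n − 2 = 1

Summary:
  λ = 2: algebraic multiplicity = 3, geometric multiplicity = 1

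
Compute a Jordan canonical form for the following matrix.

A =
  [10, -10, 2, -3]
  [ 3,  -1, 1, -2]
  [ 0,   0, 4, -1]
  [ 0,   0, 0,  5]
J_1(4) ⊕ J_1(4) ⊕ J_1(5) ⊕ J_1(5)

The characteristic polynomial is
  det(x·I − A) = x^4 - 18*x^3 + 121*x^2 - 360*x + 400 = (x - 5)^2*(x - 4)^2

Eigenvalues and multiplicities (the geometric multiplicity of λ is n − rank(A − λI), which equals the number of Jordan blocks for λ):
  λ = 4: algebraic multiplicity = 2, geometric multiplicity = 2
  λ = 5: algebraic multiplicity = 2, geometric multiplicity = 2

Determining the block sizes for each eigenvalue:
  λ = 4: gm = am = 2, so every block has size 1 → block sizes [1, 1]
  λ = 5: gm = am = 2, so every block has size 1 → block sizes [1, 1]

Assembling the blocks gives a Jordan form
J =
  [4, 0, 0, 0]
  [0, 4, 0, 0]
  [0, 0, 5, 0]
  [0, 0, 0, 5]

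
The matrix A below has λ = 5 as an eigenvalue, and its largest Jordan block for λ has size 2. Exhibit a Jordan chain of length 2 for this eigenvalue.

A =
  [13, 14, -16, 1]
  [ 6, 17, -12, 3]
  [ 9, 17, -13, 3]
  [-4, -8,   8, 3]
A Jordan chain for λ = 5 of length 2:
v_1 = (8, 6, 9, -4)ᵀ
v_2 = (1, 0, 0, 0)ᵀ

Let N = A − (5)·I. We want v_2 with N^2 v_2 = 0 but N^1 v_2 ≠ 0; then v_{j-1} := N · v_j for j = 2, …, 2.

Pick v_2 = (1, 0, 0, 0)ᵀ.
Then v_1 = N · v_2 = (8, 6, 9, -4)ᵀ.

Sanity check: (A − (5)·I) v_1 = (0, 0, 0, 0)ᵀ = 0. ✓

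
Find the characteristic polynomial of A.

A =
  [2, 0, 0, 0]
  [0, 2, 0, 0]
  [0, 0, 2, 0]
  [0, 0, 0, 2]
x^4 - 8*x^3 + 24*x^2 - 32*x + 16

Expanding det(x·I − A) (e.g. by cofactor expansion or by noting that A is similar to its Jordan form J, which has the same characteristic polynomial as A) gives
  χ_A(x) = x^4 - 8*x^3 + 24*x^2 - 32*x + 16
which factors as (x - 2)^4. The eigenvalues (with algebraic multiplicities) are λ = 2 with multiplicity 4.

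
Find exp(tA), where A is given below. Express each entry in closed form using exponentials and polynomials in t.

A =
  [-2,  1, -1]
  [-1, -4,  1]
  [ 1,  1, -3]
e^{tA} =
  [-t^2*exp(-3*t)/2 + t*exp(-3*t) + exp(-3*t), -t^2*exp(-3*t)/2 + t*exp(-3*t), -t*exp(-3*t)]
  [t^2*exp(-3*t)/2 - t*exp(-3*t), t^2*exp(-3*t)/2 - t*exp(-3*t) + exp(-3*t), t*exp(-3*t)]
  [t*exp(-3*t), t*exp(-3*t), exp(-3*t)]

Strategy: write A = P · J · P⁻¹ where J is a Jordan canonical form, so e^{tA} = P · e^{tJ} · P⁻¹, and e^{tJ} can be computed block-by-block.

A has Jordan form
J =
  [-3,  1,  0]
  [ 0, -3,  1]
  [ 0,  0, -3]
(up to reordering of blocks).

Per-block formulas:
  For a 3×3 Jordan block J_3(-3): exp(t · J_3(-3)) = e^(-3t)·(I + t·N + (t^2/2)·N^2), where N is the 3×3 nilpotent shift.

After assembling e^{tJ} and conjugating by P, we get:

e^{tA} =
  [-t^2*exp(-3*t)/2 + t*exp(-3*t) + exp(-3*t), -t^2*exp(-3*t)/2 + t*exp(-3*t), -t*exp(-3*t)]
  [t^2*exp(-3*t)/2 - t*exp(-3*t), t^2*exp(-3*t)/2 - t*exp(-3*t) + exp(-3*t), t*exp(-3*t)]
  [t*exp(-3*t), t*exp(-3*t), exp(-3*t)]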